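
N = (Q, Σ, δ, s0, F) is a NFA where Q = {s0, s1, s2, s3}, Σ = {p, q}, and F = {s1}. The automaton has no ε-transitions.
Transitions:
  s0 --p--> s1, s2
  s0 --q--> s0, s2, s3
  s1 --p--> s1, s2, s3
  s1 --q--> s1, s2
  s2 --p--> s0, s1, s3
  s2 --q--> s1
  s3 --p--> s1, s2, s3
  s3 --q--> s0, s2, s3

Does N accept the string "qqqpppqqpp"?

Start: {s0}
read q: {s0, s2, s3}
read q: {s0, s1, s2, s3}
read q: {s0, s1, s2, s3}
read p: {s0, s1, s2, s3}
read p: {s0, s1, s2, s3}
read p: {s0, s1, s2, s3}
read q: {s0, s1, s2, s3}
read q: {s0, s1, s2, s3}
read p: {s0, s1, s2, s3}
read p: {s0, s1, s2, s3}
Reachable ∩ accepting = {s1} — nonempty.

accepted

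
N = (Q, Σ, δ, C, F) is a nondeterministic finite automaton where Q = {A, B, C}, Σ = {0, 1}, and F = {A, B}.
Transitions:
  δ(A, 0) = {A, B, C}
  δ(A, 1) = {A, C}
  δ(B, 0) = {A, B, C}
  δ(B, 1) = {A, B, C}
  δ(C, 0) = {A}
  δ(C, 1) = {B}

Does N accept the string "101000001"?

Start: {C}
read 1: {B}
read 0: {A, B, C}
read 1: {A, B, C}
read 0: {A, B, C}
read 0: {A, B, C}
read 0: {A, B, C}
read 0: {A, B, C}
read 0: {A, B, C}
read 1: {A, B, C}
Reachable ∩ accepting = {A, B} — nonempty.

accepted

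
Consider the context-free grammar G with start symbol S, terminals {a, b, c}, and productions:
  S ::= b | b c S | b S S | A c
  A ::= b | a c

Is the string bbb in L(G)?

yes

S ⇒ bSS ⇒ bbS ⇒ bbb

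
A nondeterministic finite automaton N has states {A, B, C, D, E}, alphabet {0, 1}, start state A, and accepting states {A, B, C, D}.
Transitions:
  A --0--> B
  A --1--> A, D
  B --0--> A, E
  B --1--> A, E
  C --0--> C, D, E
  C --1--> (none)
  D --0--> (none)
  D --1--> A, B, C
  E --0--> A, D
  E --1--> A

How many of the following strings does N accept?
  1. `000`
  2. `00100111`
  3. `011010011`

3

`000`: accepted
`00100111`: accepted
`011010011`: accepted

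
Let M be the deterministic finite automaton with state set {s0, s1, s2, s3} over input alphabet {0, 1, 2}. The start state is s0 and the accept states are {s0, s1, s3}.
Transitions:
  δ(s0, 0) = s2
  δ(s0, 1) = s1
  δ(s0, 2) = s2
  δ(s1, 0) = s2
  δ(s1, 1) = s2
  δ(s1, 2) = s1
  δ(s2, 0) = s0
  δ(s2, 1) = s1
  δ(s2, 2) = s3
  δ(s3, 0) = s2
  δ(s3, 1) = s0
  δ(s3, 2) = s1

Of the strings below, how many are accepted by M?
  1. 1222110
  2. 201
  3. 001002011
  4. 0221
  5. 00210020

1222110: rejected
201: accepted
001002011: rejected
0221: rejected
00210020: accepted

2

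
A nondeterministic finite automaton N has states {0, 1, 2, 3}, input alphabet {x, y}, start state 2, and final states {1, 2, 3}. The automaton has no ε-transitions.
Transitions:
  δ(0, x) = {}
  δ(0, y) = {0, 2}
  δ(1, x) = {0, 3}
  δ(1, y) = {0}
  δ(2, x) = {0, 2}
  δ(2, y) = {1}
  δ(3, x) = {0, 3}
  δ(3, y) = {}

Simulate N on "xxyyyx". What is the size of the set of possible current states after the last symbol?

Start: {2}
read x: {0, 2}
read x: {0, 2}
read y: {0, 1, 2}
read y: {0, 1, 2}
read y: {0, 1, 2}
read x: {0, 2, 3}
Final reachable set {0, 2, 3} has 3 states.

3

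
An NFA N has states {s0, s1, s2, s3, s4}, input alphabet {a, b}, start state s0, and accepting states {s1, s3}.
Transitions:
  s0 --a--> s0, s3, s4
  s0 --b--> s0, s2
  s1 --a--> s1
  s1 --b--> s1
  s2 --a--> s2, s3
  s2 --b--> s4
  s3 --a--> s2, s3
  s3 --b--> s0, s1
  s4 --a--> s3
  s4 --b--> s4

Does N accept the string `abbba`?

Start: {s0}
read a: {s0, s3, s4}
read b: {s0, s1, s2, s4}
read b: {s0, s1, s2, s4}
read b: {s0, s1, s2, s4}
read a: {s0, s1, s2, s3, s4}
Reachable ∩ accepting = {s1, s3} — nonempty.

accepted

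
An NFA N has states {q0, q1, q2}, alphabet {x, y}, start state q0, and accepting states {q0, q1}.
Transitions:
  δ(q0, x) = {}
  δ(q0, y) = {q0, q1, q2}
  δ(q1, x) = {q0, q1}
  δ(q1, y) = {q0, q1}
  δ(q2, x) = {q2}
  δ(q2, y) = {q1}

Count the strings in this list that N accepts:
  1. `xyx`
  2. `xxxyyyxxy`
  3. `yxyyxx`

1

`xyx`: rejected
`xxxyyyxxy`: rejected
`yxyyxx`: accepted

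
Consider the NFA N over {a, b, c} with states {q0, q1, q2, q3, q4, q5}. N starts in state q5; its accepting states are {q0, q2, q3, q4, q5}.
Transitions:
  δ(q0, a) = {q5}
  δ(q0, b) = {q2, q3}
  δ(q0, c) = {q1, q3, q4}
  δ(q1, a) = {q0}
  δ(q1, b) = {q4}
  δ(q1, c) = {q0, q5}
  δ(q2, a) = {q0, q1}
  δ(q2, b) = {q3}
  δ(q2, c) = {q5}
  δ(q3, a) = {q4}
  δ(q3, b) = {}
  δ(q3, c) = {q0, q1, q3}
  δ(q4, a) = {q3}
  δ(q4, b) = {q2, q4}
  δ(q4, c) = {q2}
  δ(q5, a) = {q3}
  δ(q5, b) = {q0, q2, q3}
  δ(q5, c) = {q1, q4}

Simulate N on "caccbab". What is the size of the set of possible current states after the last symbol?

Start: {q5}
read c: {q1, q4}
read a: {q0, q3}
read c: {q0, q1, q3, q4}
read c: {q0, q1, q2, q3, q4, q5}
read b: {q0, q2, q3, q4}
read a: {q0, q1, q3, q4, q5}
read b: {q0, q2, q3, q4}
Final reachable set {q0, q2, q3, q4} has 4 states.

4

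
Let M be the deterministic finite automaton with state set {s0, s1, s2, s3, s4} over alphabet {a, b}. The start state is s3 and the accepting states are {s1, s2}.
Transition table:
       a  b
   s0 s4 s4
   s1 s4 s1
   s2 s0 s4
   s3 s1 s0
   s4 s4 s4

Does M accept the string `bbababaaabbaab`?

rejected

s3 --b--> s0
s0 --b--> s4
s4 --a--> s4
s4 --b--> s4
s4 --a--> s4
s4 --b--> s4
s4 --a--> s4
s4 --a--> s4
s4 --a--> s4
s4 --b--> s4
s4 --b--> s4
s4 --a--> s4
s4 --a--> s4
s4 --b--> s4
End in state s4, which is not an accepting state.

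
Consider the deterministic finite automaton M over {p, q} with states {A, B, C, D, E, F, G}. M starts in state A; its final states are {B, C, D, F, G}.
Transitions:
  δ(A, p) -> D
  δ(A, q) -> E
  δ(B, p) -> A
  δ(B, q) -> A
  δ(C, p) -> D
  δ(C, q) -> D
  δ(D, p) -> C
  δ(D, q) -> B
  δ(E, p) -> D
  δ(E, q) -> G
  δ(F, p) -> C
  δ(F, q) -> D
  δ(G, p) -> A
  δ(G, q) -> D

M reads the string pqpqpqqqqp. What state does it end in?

A

A --p--> D
D --q--> B
B --p--> A
A --q--> E
E --p--> D
D --q--> B
B --q--> A
A --q--> E
E --q--> G
G --p--> A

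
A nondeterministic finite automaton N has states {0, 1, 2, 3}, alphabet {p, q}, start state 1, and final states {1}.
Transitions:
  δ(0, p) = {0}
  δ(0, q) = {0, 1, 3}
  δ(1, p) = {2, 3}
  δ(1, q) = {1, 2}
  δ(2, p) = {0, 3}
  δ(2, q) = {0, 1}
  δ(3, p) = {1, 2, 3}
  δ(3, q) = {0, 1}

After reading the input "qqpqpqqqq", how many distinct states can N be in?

Start: {1}
read q: {1, 2}
read q: {0, 1, 2}
read p: {0, 2, 3}
read q: {0, 1, 3}
read p: {0, 1, 2, 3}
read q: {0, 1, 2, 3}
read q: {0, 1, 2, 3}
read q: {0, 1, 2, 3}
read q: {0, 1, 2, 3}
Final reachable set {0, 1, 2, 3} has 4 states.

4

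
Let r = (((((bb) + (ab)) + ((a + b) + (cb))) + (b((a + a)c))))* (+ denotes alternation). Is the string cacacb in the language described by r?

no

cacacb cannot be split into zero or more pieces each matching ((((bb)+(ab))+((a+b)+(cb)))+(b((a+a)c))).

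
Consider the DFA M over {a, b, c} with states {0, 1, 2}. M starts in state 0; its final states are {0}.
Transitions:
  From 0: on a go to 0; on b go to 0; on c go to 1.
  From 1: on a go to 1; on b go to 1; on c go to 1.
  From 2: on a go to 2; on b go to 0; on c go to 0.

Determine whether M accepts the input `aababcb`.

0 --a--> 0
0 --a--> 0
0 --b--> 0
0 --a--> 0
0 --b--> 0
0 --c--> 1
1 --b--> 1
End in state 1, which is not an accepting state.

rejected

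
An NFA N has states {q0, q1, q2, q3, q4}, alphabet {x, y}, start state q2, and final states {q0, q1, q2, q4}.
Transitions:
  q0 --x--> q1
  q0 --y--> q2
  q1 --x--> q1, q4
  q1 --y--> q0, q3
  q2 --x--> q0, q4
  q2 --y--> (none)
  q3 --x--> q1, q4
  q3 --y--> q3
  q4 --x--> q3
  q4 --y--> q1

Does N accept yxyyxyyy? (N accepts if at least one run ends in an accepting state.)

rejected

Start: {q2}
read y: {}
The reachable set is empty and stays empty for the remaining 7 symbols.
Reachable ∩ accepting = {} — empty.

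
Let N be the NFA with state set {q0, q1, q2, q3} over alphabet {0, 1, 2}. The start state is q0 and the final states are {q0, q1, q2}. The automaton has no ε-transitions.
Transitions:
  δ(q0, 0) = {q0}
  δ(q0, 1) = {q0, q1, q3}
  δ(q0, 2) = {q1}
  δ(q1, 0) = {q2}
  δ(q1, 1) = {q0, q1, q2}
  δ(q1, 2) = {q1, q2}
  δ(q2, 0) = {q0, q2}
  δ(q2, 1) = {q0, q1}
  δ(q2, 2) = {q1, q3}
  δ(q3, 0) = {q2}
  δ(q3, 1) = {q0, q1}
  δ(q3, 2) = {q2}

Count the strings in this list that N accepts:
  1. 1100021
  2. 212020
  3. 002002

3

1100021: accepted
212020: accepted
002002: accepted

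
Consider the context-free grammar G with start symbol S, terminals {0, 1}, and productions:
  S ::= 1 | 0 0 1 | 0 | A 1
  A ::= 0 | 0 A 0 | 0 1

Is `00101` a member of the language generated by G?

S ⇒ A1 ⇒ 0A01 ⇒ 00101

yes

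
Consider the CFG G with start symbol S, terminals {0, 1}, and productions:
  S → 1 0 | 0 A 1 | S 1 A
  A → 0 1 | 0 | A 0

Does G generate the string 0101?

no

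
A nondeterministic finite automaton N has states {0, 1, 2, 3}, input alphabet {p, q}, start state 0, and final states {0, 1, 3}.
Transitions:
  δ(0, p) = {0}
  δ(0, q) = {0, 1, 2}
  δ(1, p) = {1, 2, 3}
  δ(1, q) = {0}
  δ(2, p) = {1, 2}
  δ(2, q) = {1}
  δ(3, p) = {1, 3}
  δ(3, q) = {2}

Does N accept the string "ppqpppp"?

accepted

Start: {0}
read p: {0}
read p: {0}
read q: {0, 1, 2}
read p: {0, 1, 2, 3}
read p: {0, 1, 2, 3}
read p: {0, 1, 2, 3}
read p: {0, 1, 2, 3}
Reachable ∩ accepting = {0, 1, 3} — nonempty.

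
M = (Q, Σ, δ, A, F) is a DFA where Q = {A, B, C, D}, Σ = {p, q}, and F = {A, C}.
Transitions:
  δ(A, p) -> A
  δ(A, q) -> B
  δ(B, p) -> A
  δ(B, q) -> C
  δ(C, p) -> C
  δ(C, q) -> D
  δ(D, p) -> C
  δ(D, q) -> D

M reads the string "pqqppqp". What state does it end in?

A --p--> A
A --q--> B
B --q--> C
C --p--> C
C --p--> C
C --q--> D
D --p--> C

C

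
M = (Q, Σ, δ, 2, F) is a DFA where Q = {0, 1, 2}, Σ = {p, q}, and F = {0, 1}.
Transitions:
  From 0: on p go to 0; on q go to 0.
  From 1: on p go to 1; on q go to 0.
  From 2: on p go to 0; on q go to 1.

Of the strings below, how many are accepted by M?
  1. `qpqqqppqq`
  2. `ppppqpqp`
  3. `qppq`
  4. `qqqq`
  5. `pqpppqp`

5

`qpqqqppqq`: accepted
`ppppqpqp`: accepted
`qppq`: accepted
`qqqq`: accepted
`pqpppqp`: accepted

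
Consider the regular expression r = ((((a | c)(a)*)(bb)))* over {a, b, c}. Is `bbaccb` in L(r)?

bbaccb cannot be split into zero or more pieces each matching (((a|c)(a)*)(bb)).

no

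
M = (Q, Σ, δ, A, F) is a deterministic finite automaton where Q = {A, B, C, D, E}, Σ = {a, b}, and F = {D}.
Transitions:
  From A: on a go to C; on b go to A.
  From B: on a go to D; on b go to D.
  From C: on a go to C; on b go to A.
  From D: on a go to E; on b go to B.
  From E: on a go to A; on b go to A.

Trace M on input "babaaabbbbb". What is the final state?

A --b--> A
A --a--> C
C --b--> A
A --a--> C
C --a--> C
C --a--> C
C --b--> A
A --b--> A
A --b--> A
A --b--> A
A --b--> A

A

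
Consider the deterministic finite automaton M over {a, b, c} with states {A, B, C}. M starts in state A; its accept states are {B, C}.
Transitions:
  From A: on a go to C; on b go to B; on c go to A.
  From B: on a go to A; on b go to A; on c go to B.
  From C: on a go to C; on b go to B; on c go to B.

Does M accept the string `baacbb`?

A --b--> B
B --a--> A
A --a--> C
C --c--> B
B --b--> A
A --b--> B
End in state B, which is an accepting state.

accepted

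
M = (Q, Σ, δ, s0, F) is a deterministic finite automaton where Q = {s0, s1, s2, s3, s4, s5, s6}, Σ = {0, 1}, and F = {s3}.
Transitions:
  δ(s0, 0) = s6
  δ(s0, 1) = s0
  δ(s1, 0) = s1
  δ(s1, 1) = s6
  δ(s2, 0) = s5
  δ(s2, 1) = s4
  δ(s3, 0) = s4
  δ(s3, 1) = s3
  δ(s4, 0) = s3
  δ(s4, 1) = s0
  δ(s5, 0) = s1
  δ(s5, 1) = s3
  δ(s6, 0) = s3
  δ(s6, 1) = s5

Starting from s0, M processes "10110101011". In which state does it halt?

s0 --1--> s0
s0 --0--> s6
s6 --1--> s5
s5 --1--> s3
s3 --0--> s4
s4 --1--> s0
s0 --0--> s6
s6 --1--> s5
s5 --0--> s1
s1 --1--> s6
s6 --1--> s5

s5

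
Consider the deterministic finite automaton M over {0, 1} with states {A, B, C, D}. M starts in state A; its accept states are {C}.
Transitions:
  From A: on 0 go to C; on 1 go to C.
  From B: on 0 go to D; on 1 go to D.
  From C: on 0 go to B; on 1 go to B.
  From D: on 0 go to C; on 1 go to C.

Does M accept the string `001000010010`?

A --0--> C
C --0--> B
B --1--> D
D --0--> C
C --0--> B
B --0--> D
D --0--> C
C --1--> B
B --0--> D
D --0--> C
C --1--> B
B --0--> D
End in state D, which is not an accepting state.

rejected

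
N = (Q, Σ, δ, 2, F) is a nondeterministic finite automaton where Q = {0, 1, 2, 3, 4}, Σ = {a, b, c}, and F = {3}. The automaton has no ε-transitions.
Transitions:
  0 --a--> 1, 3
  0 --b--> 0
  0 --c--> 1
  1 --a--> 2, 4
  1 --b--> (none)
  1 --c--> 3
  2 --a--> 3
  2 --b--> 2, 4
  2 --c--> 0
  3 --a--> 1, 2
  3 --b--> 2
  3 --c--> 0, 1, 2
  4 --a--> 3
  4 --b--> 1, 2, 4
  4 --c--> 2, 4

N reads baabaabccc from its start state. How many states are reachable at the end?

Start: {2}
read b: {2, 4}
read a: {3}
read a: {1, 2}
read b: {2, 4}
read a: {3}
read a: {1, 2}
read b: {2, 4}
read c: {0, 2, 4}
read c: {0, 1, 2, 4}
read c: {0, 1, 2, 3, 4}
Final reachable set {0, 1, 2, 3, 4} has 5 states.

5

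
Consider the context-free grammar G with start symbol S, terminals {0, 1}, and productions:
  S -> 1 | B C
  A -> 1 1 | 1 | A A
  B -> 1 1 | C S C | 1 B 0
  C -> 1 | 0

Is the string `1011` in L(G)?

no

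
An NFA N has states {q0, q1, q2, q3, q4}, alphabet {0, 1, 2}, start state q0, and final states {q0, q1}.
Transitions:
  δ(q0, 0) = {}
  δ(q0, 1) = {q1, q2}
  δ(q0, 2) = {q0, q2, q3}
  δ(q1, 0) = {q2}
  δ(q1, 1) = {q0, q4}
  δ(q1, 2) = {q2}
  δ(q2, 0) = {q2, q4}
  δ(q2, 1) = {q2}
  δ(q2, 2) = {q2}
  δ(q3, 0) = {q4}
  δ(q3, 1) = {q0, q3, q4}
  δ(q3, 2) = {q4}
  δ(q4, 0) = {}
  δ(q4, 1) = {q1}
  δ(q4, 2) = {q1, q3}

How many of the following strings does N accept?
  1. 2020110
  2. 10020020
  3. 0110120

0

2020110: rejected
10020020: rejected
0110120: rejected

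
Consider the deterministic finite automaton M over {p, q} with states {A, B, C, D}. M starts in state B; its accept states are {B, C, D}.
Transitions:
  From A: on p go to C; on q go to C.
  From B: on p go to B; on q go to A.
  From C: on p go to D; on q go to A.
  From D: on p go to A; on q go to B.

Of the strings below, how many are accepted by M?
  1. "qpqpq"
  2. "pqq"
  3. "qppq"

2

"qpqpq": rejected
"pqq": accepted
"qppq": accepted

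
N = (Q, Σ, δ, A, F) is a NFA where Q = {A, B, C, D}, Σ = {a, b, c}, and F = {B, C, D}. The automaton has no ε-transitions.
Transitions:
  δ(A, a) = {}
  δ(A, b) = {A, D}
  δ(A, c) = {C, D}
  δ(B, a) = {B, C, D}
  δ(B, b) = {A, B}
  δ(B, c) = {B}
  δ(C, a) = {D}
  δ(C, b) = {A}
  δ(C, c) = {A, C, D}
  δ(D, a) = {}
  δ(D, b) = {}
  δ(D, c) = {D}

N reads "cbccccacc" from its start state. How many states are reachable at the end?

Start: {A}
read c: {C, D}
read b: {A}
read c: {C, D}
read c: {A, C, D}
read c: {A, C, D}
read c: {A, C, D}
read a: {D}
read c: {D}
read c: {D}
Final reachable set {D} has 1 state.

1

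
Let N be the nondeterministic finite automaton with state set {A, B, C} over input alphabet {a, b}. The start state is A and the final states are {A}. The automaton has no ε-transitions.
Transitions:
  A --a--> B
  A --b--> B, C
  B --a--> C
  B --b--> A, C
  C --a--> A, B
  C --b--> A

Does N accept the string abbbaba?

Start: {A}
read a: {B}
read b: {A, C}
read b: {A, B, C}
read b: {A, B, C}
read a: {A, B, C}
read b: {A, B, C}
read a: {A, B, C}
Reachable ∩ accepting = {A} — nonempty.

accepted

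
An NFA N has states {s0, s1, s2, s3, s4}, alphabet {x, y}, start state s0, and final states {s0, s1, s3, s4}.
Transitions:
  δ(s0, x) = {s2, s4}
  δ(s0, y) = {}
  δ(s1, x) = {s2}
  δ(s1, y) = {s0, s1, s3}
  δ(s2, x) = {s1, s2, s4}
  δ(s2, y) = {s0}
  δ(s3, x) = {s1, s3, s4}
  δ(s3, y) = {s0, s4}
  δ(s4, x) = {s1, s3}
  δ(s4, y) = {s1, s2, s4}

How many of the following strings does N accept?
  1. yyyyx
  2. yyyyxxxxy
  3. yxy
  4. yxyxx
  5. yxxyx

0

yyyyx: rejected
yyyyxxxxy: rejected
yxy: rejected
yxyxx: rejected
yxxyx: rejected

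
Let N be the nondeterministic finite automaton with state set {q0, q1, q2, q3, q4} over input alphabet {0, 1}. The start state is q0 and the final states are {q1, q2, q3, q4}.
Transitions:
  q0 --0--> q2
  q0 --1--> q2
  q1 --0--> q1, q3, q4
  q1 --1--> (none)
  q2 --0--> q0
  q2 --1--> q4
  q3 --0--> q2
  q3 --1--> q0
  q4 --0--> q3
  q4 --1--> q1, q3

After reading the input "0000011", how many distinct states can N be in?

2

Start: {q0}
read 0: {q2}
read 0: {q0}
read 0: {q2}
read 0: {q0}
read 0: {q2}
read 1: {q4}
read 1: {q1, q3}
Final reachable set {q1, q3} has 2 states.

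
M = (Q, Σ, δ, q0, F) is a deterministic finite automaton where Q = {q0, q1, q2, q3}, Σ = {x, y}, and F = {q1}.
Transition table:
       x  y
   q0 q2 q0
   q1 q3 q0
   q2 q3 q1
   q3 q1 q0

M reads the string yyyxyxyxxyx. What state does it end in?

q0 --y--> q0
q0 --y--> q0
q0 --y--> q0
q0 --x--> q2
q2 --y--> q1
q1 --x--> q3
q3 --y--> q0
q0 --x--> q2
q2 --x--> q3
q3 --y--> q0
q0 --x--> q2

q2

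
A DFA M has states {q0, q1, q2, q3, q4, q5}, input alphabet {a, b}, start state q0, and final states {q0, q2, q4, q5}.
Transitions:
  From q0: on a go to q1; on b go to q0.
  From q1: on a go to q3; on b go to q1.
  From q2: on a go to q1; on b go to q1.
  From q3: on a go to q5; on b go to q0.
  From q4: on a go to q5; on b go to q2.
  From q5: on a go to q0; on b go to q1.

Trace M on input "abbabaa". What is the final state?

q3

q0 --a--> q1
q1 --b--> q1
q1 --b--> q1
q1 --a--> q3
q3 --b--> q0
q0 --a--> q1
q1 --a--> q3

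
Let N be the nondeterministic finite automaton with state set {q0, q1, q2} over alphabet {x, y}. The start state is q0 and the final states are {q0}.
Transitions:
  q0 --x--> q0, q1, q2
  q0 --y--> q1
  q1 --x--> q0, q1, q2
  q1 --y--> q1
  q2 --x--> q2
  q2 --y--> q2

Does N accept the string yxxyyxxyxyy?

rejected

Start: {q0}
read y: {q1}
read x: {q0, q1, q2}
read x: {q0, q1, q2}
read y: {q1, q2}
read y: {q1, q2}
read x: {q0, q1, q2}
read x: {q0, q1, q2}
read y: {q1, q2}
read x: {q0, q1, q2}
read y: {q1, q2}
read y: {q1, q2}
Reachable ∩ accepting = {} — empty.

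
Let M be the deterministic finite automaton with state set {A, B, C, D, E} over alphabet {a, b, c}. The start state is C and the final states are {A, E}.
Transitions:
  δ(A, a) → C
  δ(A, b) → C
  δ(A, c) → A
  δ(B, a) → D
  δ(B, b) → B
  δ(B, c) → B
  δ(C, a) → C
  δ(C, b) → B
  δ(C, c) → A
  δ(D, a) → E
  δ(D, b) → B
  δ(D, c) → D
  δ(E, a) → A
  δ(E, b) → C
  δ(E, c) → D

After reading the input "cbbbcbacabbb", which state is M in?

C --c--> A
A --b--> C
C --b--> B
B --b--> B
B --c--> B
B --b--> B
B --a--> D
D --c--> D
D --a--> E
E --b--> C
C --b--> B
B --b--> B

B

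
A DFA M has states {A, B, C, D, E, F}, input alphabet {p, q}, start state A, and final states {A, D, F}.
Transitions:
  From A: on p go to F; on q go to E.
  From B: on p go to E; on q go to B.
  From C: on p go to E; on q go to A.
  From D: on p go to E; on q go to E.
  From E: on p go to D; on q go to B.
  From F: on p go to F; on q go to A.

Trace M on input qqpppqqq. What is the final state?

A --q--> E
E --q--> B
B --p--> E
E --p--> D
D --p--> E
E --q--> B
B --q--> B
B --q--> B

B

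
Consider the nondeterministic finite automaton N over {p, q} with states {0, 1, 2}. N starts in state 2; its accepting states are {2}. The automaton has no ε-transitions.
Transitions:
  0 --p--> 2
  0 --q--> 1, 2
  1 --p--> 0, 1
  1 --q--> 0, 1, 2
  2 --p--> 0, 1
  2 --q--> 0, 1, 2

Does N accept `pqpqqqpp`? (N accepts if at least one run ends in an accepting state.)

accepted

Start: {2}
read p: {0, 1}
read q: {0, 1, 2}
read p: {0, 1, 2}
read q: {0, 1, 2}
read q: {0, 1, 2}
read q: {0, 1, 2}
read p: {0, 1, 2}
read p: {0, 1, 2}
Reachable ∩ accepting = {2} — nonempty.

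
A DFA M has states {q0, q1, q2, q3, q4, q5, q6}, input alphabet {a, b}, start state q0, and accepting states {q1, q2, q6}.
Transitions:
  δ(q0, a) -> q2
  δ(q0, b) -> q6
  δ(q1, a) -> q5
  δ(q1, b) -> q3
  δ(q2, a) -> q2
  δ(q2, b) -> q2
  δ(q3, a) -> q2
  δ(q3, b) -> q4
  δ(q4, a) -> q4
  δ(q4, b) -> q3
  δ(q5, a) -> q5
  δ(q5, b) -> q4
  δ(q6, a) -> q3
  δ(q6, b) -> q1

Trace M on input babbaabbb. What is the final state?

q0 --b--> q6
q6 --a--> q3
q3 --b--> q4
q4 --b--> q3
q3 --a--> q2
q2 --a--> q2
q2 --b--> q2
q2 --b--> q2
q2 --b--> q2

q2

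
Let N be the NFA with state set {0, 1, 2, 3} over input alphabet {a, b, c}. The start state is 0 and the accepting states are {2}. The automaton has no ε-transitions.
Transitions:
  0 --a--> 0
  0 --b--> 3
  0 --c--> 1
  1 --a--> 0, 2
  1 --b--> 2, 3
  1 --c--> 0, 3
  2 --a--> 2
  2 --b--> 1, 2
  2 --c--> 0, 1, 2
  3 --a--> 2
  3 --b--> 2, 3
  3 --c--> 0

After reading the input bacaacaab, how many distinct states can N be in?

Start: {0}
read b: {3}
read a: {2}
read c: {0, 1, 2}
read a: {0, 2}
read a: {0, 2}
read c: {0, 1, 2}
read a: {0, 2}
read a: {0, 2}
read b: {1, 2, 3}
Final reachable set {1, 2, 3} has 3 states.

3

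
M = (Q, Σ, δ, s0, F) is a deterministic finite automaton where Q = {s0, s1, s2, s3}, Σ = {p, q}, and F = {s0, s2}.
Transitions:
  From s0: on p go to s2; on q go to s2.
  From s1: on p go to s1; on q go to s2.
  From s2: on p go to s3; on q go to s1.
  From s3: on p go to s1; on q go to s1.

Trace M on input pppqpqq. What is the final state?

s2

s0 --p--> s2
s2 --p--> s3
s3 --p--> s1
s1 --q--> s2
s2 --p--> s3
s3 --q--> s1
s1 --q--> s2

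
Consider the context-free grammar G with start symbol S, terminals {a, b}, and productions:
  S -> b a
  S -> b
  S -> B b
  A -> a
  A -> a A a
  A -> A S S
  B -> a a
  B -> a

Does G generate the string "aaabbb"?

no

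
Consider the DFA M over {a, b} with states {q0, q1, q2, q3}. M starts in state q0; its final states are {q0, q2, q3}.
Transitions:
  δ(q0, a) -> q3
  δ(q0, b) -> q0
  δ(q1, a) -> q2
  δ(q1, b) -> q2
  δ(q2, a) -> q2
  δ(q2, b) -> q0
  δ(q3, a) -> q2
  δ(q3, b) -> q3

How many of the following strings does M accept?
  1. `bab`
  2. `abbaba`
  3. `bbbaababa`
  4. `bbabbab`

`bab`: accepted
`abbaba`: accepted
`bbbaababa`: accepted
`bbabbab`: accepted

4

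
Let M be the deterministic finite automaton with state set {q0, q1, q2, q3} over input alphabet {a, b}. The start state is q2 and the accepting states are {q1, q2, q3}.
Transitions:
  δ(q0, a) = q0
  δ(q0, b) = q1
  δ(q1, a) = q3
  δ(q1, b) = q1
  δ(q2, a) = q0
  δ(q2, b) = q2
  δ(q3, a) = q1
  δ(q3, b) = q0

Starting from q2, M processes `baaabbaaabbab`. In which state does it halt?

q2 --b--> q2
q2 --a--> q0
q0 --a--> q0
q0 --a--> q0
q0 --b--> q1
q1 --b--> q1
q1 --a--> q3
q3 --a--> q1
q1 --a--> q3
q3 --b--> q0
q0 --b--> q1
q1 --a--> q3
q3 --b--> q0

q0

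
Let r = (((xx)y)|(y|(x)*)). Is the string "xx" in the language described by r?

yes

The right alternative (y|(x)*) matches xx.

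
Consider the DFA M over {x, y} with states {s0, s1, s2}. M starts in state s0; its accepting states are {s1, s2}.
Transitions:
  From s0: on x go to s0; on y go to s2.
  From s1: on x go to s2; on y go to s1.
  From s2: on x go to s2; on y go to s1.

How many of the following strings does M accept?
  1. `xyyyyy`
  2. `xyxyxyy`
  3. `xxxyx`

3

`xyyyyy`: accepted
`xyxyxyy`: accepted
`xxxyx`: accepted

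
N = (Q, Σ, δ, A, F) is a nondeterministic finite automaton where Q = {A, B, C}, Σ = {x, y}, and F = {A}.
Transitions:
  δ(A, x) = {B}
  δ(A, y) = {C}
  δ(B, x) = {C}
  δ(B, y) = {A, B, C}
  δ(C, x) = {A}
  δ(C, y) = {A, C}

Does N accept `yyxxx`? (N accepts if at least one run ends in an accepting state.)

Start: {A}
read y: {C}
read y: {A, C}
read x: {A, B}
read x: {B, C}
read x: {A, C}
Reachable ∩ accepting = {A} — nonempty.

accepted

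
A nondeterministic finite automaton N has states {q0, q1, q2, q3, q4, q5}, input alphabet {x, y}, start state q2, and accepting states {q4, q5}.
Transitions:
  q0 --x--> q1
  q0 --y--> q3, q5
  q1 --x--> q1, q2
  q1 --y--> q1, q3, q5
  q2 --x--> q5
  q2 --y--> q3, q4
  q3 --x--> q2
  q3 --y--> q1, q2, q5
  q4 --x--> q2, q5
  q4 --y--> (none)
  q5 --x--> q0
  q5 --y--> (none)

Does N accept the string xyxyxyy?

rejected

Start: {q2}
read x: {q5}
read y: {}
The reachable set is empty and stays empty for the remaining 5 symbols.
Reachable ∩ accepting = {} — empty.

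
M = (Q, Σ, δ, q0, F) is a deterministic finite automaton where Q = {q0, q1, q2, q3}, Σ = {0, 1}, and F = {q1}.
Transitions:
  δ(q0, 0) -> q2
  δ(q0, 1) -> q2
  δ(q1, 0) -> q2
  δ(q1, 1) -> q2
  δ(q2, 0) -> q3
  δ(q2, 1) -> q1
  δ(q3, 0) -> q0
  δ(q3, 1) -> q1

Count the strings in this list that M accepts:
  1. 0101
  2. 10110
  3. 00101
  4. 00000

2

0101: accepted
10110: rejected
00101: accepted
00000: rejected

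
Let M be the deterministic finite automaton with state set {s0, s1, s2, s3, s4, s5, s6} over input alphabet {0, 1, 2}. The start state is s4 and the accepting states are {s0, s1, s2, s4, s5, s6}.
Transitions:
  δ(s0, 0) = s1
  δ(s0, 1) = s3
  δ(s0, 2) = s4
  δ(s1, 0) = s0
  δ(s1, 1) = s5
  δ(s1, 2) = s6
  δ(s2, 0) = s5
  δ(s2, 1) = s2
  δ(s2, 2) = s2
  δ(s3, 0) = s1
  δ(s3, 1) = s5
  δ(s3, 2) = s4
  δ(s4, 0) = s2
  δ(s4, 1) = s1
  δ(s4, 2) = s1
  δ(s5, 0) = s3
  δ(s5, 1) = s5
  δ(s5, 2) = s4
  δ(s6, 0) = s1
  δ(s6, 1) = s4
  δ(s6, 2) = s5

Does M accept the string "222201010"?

s4 --2--> s1
s1 --2--> s6
s6 --2--> s5
s5 --2--> s4
s4 --0--> s2
s2 --1--> s2
s2 --0--> s5
s5 --1--> s5
s5 --0--> s3
End in state s3, which is not an accepting state.

rejected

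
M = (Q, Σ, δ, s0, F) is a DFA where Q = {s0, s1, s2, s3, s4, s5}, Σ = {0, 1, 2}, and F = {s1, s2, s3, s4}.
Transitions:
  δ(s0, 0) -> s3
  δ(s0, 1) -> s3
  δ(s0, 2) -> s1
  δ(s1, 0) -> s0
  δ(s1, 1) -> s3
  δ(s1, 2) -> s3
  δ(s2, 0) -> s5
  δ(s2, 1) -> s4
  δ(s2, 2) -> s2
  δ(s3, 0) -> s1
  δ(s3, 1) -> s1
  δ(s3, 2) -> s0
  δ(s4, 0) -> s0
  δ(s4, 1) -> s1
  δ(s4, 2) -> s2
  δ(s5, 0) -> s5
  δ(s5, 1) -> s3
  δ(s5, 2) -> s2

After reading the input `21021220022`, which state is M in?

s0 --2--> s1
s1 --1--> s3
s3 --0--> s1
s1 --2--> s3
s3 --1--> s1
s1 --2--> s3
s3 --2--> s0
s0 --0--> s3
s3 --0--> s1
s1 --2--> s3
s3 --2--> s0

s0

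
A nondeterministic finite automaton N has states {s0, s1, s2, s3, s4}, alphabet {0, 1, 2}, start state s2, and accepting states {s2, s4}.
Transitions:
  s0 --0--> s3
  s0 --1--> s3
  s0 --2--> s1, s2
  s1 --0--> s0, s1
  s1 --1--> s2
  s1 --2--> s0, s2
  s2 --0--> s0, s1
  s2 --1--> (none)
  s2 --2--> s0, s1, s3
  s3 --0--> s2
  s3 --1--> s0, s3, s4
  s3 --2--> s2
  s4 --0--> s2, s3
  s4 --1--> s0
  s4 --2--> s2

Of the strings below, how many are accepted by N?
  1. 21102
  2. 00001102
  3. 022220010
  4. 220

21102: accepted
00001102: accepted
022220010: accepted
220: rejected

3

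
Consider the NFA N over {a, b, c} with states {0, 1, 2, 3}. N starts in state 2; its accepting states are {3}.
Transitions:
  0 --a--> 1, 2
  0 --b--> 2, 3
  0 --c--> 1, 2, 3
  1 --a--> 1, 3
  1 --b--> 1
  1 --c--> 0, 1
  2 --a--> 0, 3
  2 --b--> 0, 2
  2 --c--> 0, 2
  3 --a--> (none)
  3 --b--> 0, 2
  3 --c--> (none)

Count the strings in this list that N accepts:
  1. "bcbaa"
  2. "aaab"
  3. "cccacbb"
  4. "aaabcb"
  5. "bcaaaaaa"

"bcbaa": accepted
"aaab": accepted
"cccacbb": accepted
"aaabcb": accepted
"bcaaaaaa": accepted

5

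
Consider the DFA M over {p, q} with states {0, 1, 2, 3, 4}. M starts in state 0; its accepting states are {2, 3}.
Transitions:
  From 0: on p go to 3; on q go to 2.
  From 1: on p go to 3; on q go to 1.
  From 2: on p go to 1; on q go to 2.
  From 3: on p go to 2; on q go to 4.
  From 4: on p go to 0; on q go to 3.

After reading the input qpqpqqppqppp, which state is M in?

0 --q--> 2
2 --p--> 1
1 --q--> 1
1 --p--> 3
3 --q--> 4
4 --q--> 3
3 --p--> 2
2 --p--> 1
1 --q--> 1
1 --p--> 3
3 --p--> 2
2 --p--> 1

1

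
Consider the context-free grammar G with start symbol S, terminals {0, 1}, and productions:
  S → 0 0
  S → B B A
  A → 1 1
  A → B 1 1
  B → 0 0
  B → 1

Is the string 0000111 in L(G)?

S ⇒ BBA ⇒ 00BA ⇒ 0000A ⇒ 0000B11 ⇒ 0000111

yes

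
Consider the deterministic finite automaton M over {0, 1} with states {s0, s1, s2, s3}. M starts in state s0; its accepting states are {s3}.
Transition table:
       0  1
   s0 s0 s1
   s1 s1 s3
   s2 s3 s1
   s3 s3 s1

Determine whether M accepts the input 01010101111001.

s0 --0--> s0
s0 --1--> s1
s1 --0--> s1
s1 --1--> s3
s3 --0--> s3
s3 --1--> s1
s1 --0--> s1
s1 --1--> s3
s3 --1--> s1
s1 --1--> s3
s3 --1--> s1
s1 --0--> s1
s1 --0--> s1
s1 --1--> s3
End in state s3, which is an accepting state.

accepted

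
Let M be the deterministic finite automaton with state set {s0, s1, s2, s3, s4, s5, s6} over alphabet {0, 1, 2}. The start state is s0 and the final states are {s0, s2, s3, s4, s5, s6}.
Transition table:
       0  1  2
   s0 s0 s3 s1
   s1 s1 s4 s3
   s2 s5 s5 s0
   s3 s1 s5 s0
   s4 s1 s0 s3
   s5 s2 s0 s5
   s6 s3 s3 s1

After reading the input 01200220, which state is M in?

s0 --0--> s0
s0 --1--> s3
s3 --2--> s0
s0 --0--> s0
s0 --0--> s0
s0 --2--> s1
s1 --2--> s3
s3 --0--> s1

s1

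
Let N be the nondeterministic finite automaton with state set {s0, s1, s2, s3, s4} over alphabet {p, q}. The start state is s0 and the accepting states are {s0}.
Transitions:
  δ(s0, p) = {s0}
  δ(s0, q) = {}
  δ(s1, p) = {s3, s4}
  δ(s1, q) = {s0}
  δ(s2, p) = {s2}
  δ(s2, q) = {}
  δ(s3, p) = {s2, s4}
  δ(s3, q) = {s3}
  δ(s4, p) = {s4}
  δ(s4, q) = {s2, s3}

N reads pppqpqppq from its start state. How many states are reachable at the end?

0

Start: {s0}
read p: {s0}
read p: {s0}
read p: {s0}
read q: {}
The reachable set is empty and stays empty for the remaining 5 symbols.
Final reachable set {} has 0 states.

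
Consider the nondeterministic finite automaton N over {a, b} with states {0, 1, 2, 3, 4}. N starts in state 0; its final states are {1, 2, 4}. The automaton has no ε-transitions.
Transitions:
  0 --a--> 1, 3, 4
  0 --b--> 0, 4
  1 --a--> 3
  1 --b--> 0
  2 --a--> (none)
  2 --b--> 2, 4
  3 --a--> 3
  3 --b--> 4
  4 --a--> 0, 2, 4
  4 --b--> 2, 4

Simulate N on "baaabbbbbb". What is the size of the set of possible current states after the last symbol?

Start: {0}
read b: {0, 4}
read a: {0, 1, 2, 3, 4}
read a: {0, 1, 2, 3, 4}
read a: {0, 1, 2, 3, 4}
read b: {0, 2, 4}
read b: {0, 2, 4}
read b: {0, 2, 4}
read b: {0, 2, 4}
read b: {0, 2, 4}
read b: {0, 2, 4}
Final reachable set {0, 2, 4} has 3 states.

3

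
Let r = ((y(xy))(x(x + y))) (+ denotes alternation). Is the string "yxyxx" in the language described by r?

Split as yxy·xx: (y(xy)) matches yxy and (x(x+y)) matches xx.

yes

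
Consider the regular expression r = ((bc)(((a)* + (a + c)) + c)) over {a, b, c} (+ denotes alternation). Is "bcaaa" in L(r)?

Split as bc·aaa: (bc) matches bc and (((a)*+(a+c))+c) matches aaa.

yes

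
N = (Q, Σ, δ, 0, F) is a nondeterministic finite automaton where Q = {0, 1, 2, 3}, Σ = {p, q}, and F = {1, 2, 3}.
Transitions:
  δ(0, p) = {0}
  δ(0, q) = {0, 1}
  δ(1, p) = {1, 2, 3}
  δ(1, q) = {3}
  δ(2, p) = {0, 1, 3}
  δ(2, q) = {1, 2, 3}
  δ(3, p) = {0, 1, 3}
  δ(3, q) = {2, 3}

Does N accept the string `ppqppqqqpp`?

accepted

Start: {0}
read p: {0}
read p: {0}
read q: {0, 1}
read p: {0, 1, 2, 3}
read p: {0, 1, 2, 3}
read q: {0, 1, 2, 3}
read q: {0, 1, 2, 3}
read q: {0, 1, 2, 3}
read p: {0, 1, 2, 3}
read p: {0, 1, 2, 3}
Reachable ∩ accepting = {1, 2, 3} — nonempty.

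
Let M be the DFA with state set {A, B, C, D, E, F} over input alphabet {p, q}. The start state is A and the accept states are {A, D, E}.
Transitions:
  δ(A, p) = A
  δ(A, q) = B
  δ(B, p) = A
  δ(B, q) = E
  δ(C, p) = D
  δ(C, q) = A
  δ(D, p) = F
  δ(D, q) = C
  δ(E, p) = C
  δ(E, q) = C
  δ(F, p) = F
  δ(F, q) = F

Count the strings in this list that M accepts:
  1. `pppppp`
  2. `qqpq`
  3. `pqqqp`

`pppppp`: accepted
`qqpq`: accepted
`pqqqp`: accepted

3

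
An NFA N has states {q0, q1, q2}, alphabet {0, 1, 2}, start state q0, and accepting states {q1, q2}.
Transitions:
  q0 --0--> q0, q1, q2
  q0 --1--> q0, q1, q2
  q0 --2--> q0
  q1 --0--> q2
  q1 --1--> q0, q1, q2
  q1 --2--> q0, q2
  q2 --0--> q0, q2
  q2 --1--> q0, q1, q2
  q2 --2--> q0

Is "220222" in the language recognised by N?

Start: {q0}
read 2: {q0}
read 2: {q0}
read 0: {q0, q1, q2}
read 2: {q0, q2}
read 2: {q0}
read 2: {q0}
Reachable ∩ accepting = {} — empty.

rejected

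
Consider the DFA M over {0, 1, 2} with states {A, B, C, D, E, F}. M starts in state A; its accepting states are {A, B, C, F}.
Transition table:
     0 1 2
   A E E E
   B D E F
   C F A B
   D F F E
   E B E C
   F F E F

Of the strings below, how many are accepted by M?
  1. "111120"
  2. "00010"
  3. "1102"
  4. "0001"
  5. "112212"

"111120": accepted
"00010": accepted
"1102": accepted
"0001": accepted
"112212": accepted

5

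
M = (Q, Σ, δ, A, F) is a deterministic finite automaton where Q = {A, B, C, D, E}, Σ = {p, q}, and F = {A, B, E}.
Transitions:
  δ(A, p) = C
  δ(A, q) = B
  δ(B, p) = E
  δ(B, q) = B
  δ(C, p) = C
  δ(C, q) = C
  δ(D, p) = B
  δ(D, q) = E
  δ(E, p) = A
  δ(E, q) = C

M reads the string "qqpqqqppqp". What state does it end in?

A --q--> B
B --q--> B
B --p--> E
E --q--> C
C --q--> C
C --q--> C
C --p--> C
C --p--> C
C --q--> C
C --p--> C

C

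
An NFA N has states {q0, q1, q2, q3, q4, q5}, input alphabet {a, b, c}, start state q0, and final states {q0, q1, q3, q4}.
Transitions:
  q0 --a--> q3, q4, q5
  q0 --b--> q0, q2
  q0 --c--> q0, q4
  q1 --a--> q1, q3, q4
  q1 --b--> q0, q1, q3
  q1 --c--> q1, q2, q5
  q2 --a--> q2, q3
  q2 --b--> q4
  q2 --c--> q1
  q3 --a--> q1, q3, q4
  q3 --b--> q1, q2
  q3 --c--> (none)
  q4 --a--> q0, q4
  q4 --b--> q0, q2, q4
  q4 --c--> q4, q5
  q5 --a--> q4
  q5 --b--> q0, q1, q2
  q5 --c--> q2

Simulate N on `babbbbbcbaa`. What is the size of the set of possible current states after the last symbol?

6

Start: {q0}
read b: {q0, q2}
read a: {q2, q3, q4, q5}
read b: {q0, q1, q2, q4}
read b: {q0, q1, q2, q3, q4}
read b: {q0, q1, q2, q3, q4}
read b: {q0, q1, q2, q3, q4}
read b: {q0, q1, q2, q3, q4}
read c: {q0, q1, q2, q4, q5}
read b: {q0, q1, q2, q3, q4}
read a: {q0, q1, q2, q3, q4, q5}
read a: {q0, q1, q2, q3, q4, q5}
Final reachable set {q0, q1, q2, q3, q4, q5} has 6 states.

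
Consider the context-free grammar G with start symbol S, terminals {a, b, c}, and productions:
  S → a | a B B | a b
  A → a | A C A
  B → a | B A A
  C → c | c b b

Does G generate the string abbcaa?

no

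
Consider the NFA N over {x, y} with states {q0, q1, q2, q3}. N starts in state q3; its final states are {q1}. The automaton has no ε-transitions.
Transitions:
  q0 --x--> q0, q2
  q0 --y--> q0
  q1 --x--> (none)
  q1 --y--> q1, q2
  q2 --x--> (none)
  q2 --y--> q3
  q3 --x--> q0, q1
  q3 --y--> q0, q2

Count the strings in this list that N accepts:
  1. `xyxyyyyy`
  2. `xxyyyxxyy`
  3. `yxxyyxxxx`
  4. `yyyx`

0

`xyxyyyyy`: rejected
`xxyyyxxyy`: rejected
`yxxyyxxxx`: rejected
`yyyx`: rejected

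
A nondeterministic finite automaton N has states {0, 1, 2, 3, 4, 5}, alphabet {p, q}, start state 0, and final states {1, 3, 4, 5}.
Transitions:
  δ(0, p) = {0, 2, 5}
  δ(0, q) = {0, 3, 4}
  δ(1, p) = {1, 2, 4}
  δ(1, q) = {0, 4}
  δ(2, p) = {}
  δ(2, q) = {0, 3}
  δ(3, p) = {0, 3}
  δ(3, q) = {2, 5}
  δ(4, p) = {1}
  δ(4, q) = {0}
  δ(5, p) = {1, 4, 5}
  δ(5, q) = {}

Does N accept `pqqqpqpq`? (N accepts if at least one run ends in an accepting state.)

accepted

Start: {0}
read p: {0, 2, 5}
read q: {0, 3, 4}
read q: {0, 2, 3, 4, 5}
read q: {0, 2, 3, 4, 5}
read p: {0, 1, 2, 3, 4, 5}
read q: {0, 2, 3, 4, 5}
read p: {0, 1, 2, 3, 4, 5}
read q: {0, 2, 3, 4, 5}
Reachable ∩ accepting = {3, 4, 5} — nonempty.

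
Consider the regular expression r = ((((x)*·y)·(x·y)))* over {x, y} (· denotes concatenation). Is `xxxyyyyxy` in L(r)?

no

xxxyyyyxy cannot be split into zero or more pieces each matching (((x)*·y)·(x·y)).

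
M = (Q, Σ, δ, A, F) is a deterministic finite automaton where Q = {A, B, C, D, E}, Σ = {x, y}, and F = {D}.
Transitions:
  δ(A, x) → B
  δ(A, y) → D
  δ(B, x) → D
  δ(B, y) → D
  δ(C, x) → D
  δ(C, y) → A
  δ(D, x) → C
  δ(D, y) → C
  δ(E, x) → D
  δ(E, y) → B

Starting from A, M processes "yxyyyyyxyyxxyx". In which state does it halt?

D

A --y--> D
D --x--> C
C --y--> A
A --y--> D
D --y--> C
C --y--> A
A --y--> D
D --x--> C
C --y--> A
A --y--> D
D --x--> C
C --x--> D
D --y--> C
C --x--> D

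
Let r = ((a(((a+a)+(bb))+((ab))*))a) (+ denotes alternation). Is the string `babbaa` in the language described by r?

no

No split of babbaa into u·v has (a(((a+a)+(bb))+((ab))*)) matching u and a matching v.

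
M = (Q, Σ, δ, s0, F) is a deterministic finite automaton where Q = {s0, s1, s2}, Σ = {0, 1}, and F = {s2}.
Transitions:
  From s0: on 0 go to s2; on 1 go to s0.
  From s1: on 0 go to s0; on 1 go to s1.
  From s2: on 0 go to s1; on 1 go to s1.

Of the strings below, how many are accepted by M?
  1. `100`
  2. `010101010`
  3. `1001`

`100`: rejected
`010101010`: accepted
`1001`: rejected

1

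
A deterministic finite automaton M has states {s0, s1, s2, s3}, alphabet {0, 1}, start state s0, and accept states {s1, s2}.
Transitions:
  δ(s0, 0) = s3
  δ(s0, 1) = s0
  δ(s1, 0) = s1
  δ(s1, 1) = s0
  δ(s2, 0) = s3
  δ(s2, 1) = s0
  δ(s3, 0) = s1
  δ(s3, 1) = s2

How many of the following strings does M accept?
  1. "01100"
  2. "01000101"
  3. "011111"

"01100": accepted
"01000101": accepted
"011111": rejected

2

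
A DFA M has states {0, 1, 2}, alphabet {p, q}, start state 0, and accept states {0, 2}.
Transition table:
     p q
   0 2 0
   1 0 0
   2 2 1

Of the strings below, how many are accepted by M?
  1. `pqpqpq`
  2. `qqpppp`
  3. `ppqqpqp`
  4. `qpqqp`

3

`pqpqpq`: rejected
`qqpppp`: accepted
`ppqqpqp`: accepted
`qpqqp`: accepted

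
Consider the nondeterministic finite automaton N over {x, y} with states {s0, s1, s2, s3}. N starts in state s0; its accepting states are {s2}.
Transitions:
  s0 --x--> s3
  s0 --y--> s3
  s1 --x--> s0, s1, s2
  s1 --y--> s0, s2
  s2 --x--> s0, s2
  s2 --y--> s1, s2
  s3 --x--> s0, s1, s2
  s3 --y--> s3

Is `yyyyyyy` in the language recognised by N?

rejected

Start: {s0}
read y: {s3}
read y: {s3}
read y: {s3}
read y: {s3}
read y: {s3}
read y: {s3}
read y: {s3}
Reachable ∩ accepting = {} — empty.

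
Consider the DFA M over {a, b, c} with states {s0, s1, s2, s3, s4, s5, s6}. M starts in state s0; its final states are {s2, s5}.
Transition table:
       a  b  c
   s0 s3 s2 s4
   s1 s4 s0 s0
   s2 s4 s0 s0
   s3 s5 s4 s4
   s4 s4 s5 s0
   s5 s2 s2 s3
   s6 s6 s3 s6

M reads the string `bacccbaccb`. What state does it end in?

s0 --b--> s2
s2 --a--> s4
s4 --c--> s0
s0 --c--> s4
s4 --c--> s0
s0 --b--> s2
s2 --a--> s4
s4 --c--> s0
s0 --c--> s4
s4 --b--> s5

s5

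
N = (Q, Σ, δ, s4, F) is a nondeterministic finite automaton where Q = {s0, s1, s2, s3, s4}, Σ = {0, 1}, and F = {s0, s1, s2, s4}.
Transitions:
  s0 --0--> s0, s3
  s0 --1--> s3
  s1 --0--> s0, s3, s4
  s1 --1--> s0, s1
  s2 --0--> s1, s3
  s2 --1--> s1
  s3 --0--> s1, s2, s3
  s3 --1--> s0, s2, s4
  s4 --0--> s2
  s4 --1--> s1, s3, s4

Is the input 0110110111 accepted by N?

accepted

Start: {s4}
read 0: {s2}
read 1: {s1}
read 1: {s0, s1}
read 0: {s0, s3, s4}
read 1: {s0, s1, s2, s3, s4}
read 1: {s0, s1, s2, s3, s4}
read 0: {s0, s1, s2, s3, s4}
read 1: {s0, s1, s2, s3, s4}
read 1: {s0, s1, s2, s3, s4}
read 1: {s0, s1, s2, s3, s4}
Reachable ∩ accepting = {s0, s1, s2, s4} — nonempty.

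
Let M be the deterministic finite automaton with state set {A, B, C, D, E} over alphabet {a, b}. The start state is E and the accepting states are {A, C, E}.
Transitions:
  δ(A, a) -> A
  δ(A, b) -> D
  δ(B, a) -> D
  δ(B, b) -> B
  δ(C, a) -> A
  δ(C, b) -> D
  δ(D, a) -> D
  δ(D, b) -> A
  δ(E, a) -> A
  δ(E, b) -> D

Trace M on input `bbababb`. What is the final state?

E --b--> D
D --b--> A
A --a--> A
A --b--> D
D --a--> D
D --b--> A
A --b--> D

D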